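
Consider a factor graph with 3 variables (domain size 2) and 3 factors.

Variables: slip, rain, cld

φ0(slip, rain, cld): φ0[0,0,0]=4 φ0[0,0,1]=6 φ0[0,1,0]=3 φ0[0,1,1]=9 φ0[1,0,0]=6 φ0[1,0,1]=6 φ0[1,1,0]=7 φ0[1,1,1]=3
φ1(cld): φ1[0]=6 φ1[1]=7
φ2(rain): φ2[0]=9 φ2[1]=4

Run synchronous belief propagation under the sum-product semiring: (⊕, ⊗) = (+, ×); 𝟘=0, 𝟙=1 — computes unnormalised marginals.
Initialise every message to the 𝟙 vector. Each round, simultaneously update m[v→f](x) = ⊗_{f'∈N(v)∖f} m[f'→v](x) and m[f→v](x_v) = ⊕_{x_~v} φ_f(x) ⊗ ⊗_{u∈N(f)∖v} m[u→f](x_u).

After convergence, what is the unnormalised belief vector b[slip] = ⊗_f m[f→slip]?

init: all messages = 𝟙 over 2 values
r1 m[φ0→slip] = [22, 22]
r1 m[φ0→rain] = [22, 22]
r1 m[φ0→cld] = [20, 24]
r1 m[φ1→cld] = [6, 7]
r1 m[φ2→rain] = [9, 4]
r1 m[slip→φ0] = [1, 1]
r1 m[rain→φ0] = [1, 1]
r1 m[rain→φ2] = [1, 1]
r1 m[cld→φ0] = [1, 1]
r1 m[cld→φ1] = [1, 1]
r2 m[φ0→slip] = [22, 22]
r2 m[φ0→rain] = [22, 22]
r2 m[φ0→cld] = [20, 24]
r2 m[φ1→cld] = [6, 7]
r2 m[φ2→rain] = [9, 4]
r2 m[slip→φ0] = [1, 1]
r2 m[rain→φ0] = [9, 4]
r2 m[rain→φ2] = [22, 22]
r2 m[cld→φ0] = [6, 7]
r2 m[cld→φ1] = [20, 24]
r3 m[φ0→slip] = [918, 954]
r3 m[φ0→rain] = [144, 144]
r3 m[φ0→cld] = [130, 156]
r3 m[φ1→cld] = [6, 7]
r3 m[φ2→rain] = [9, 4]
r3 m[slip→φ0] = [1, 1]
r3 m[rain→φ0] = [9, 4]
r3 m[rain→φ2] = [22, 22]
r3 m[cld→φ0] = [6, 7]
r3 m[cld→φ1] = [20, 24]
r4 m[φ0→slip] = [918, 954]
r4 m[φ0→rain] = [144, 144]
r4 m[φ0→cld] = [130, 156]
r4 m[φ1→cld] = [6, 7]
r4 m[φ2→rain] = [9, 4]
r4 m[slip→φ0] = [1, 1]
r4 m[rain→φ0] = [9, 4]
r4 m[rain→φ2] = [144, 144]
r4 m[cld→φ0] = [6, 7]
r4 m[cld→φ1] = [130, 156]
r5 m[φ0→slip] = [918, 954]
r5 m[φ0→rain] = [144, 144]
r5 m[φ0→cld] = [130, 156]
r5 m[φ1→cld] = [6, 7]
r5 m[φ2→rain] = [9, 4]
r5 m[slip→φ0] = [1, 1]
r5 m[rain→φ0] = [9, 4]
r5 m[rain→φ2] = [144, 144]
r5 m[cld→φ0] = [6, 7]
r5 m[cld→φ1] = [130, 156]
fixed point reached at round 5
b[slip] = ⊗ incoming = [918, 954]

b[slip] = [918, 954]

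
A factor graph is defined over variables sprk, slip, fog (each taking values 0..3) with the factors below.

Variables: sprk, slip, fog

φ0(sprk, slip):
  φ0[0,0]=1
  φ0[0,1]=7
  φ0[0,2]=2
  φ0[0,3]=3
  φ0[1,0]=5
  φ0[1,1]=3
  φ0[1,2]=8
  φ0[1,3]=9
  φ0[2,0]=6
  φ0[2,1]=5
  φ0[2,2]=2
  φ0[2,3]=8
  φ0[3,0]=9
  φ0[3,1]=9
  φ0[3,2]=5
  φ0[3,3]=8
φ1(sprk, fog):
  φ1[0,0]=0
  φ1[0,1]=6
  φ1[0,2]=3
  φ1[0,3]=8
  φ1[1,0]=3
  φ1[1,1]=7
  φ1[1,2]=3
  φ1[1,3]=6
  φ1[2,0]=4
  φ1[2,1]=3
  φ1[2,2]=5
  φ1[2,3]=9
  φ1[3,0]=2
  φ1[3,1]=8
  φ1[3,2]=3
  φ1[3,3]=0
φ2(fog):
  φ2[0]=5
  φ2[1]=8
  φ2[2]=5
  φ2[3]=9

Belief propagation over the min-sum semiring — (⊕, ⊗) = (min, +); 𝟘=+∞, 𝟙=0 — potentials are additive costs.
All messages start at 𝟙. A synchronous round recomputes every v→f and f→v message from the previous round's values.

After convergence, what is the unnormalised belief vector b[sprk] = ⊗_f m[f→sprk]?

b[sprk] = [6, 11, 11, 12]

init: all messages = 𝟙 over 4 values
r1 m[φ0→sprk] = [1, 3, 2, 5]
r1 m[φ0→slip] = [1, 3, 2, 3]
r1 m[φ1→sprk] = [0, 3, 3, 0]
r1 m[φ1→fog] = [0, 3, 3, 0]
r1 m[φ2→fog] = [5, 8, 5, 9]
r1 m[sprk→φ0] = [0, 0, 0, 0]
r1 m[sprk→φ1] = [0, 0, 0, 0]
r1 m[slip→φ0] = [0, 0, 0, 0]
r1 m[fog→φ1] = [0, 0, 0, 0]
r1 m[fog→φ2] = [0, 0, 0, 0]
r2 m[φ0→sprk] = [1, 3, 2, 5]
r2 m[φ0→slip] = [1, 3, 2, 3]
r2 m[φ1→sprk] = [0, 3, 3, 0]
r2 m[φ1→fog] = [0, 3, 3, 0]
r2 m[φ2→fog] = [5, 8, 5, 9]
r2 m[sprk→φ0] = [0, 3, 3, 0]
r2 m[sprk→φ1] = [1, 3, 2, 5]
r2 m[slip→φ0] = [0, 0, 0, 0]
r2 m[fog→φ1] = [5, 8, 5, 9]
r2 m[fog→φ2] = [0, 3, 3, 0]
r3 m[φ0→sprk] = [1, 3, 2, 5]
r3 m[φ0→slip] = [1, 6, 2, 3]
r3 m[φ1→sprk] = [5, 8, 9, 7]
r3 m[φ1→fog] = [1, 5, 4, 5]
r3 m[φ2→fog] = [5, 8, 5, 9]
r3 m[sprk→φ0] = [0, 3, 3, 0]
r3 m[sprk→φ1] = [1, 3, 2, 5]
r3 m[slip→φ0] = [0, 0, 0, 0]
r3 m[fog→φ1] = [5, 8, 5, 9]
r3 m[fog→φ2] = [0, 3, 3, 0]
r4 m[φ0→sprk] = [1, 3, 2, 5]
r4 m[φ0→slip] = [1, 6, 2, 3]
r4 m[φ1→sprk] = [5, 8, 9, 7]
r4 m[φ1→fog] = [1, 5, 4, 5]
r4 m[φ2→fog] = [5, 8, 5, 9]
r4 m[sprk→φ0] = [5, 8, 9, 7]
r4 m[sprk→φ1] = [1, 3, 2, 5]
r4 m[slip→φ0] = [0, 0, 0, 0]
r4 m[fog→φ1] = [5, 8, 5, 9]
r4 m[fog→φ2] = [1, 5, 4, 5]
r5 m[φ0→sprk] = [1, 3, 2, 5]
r5 m[φ0→slip] = [6, 11, 7, 8]
r5 m[φ1→sprk] = [5, 8, 9, 7]
r5 m[φ1→fog] = [1, 5, 4, 5]
r5 m[φ2→fog] = [5, 8, 5, 9]
r5 m[sprk→φ0] = [5, 8, 9, 7]
r5 m[sprk→φ1] = [1, 3, 2, 5]
r5 m[slip→φ0] = [0, 0, 0, 0]
r5 m[fog→φ1] = [5, 8, 5, 9]
r5 m[fog→φ2] = [1, 5, 4, 5]
r6 m[φ0→sprk] = [1, 3, 2, 5]
r6 m[φ0→slip] = [6, 11, 7, 8]
r6 m[φ1→sprk] = [5, 8, 9, 7]
r6 m[φ1→fog] = [1, 5, 4, 5]
r6 m[φ2→fog] = [5, 8, 5, 9]
r6 m[sprk→φ0] = [5, 8, 9, 7]
r6 m[sprk→φ1] = [1, 3, 2, 5]
r6 m[slip→φ0] = [0, 0, 0, 0]
r6 m[fog→φ1] = [5, 8, 5, 9]
r6 m[fog→φ2] = [1, 5, 4, 5]
fixed point reached at round 6
b[sprk] = ⊗ incoming = [6, 11, 11, 12]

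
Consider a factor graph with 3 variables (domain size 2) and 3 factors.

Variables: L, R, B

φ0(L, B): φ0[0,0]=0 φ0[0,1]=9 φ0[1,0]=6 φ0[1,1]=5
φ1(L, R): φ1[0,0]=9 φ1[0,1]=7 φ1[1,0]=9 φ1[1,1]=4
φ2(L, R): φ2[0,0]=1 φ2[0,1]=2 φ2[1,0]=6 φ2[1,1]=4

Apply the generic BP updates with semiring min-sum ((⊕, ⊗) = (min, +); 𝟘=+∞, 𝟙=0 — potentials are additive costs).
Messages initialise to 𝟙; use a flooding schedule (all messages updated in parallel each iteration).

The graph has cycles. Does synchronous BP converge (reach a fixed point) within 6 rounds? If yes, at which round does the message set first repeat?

init: all messages = 𝟙 over 2 values
r1 m[φ0→L] = [0, 5]
r1 m[φ0→B] = [0, 5]
r1 m[φ1→L] = [7, 4]
r1 m[φ1→R] = [9, 4]
r1 m[φ2→L] = [1, 4]
r1 m[φ2→R] = [1, 2]
r1 m[L→φ0] = [0, 0]
r1 m[L→φ1] = [0, 0]
r1 m[L→φ2] = [0, 0]
r1 m[R→φ1] = [0, 0]
r1 m[R→φ2] = [0, 0]
r1 m[B→φ0] = [0, 0]
r2 m[φ0→L] = [0, 5]
r2 m[φ0→B] = [0, 5]
r2 m[φ1→L] = [7, 4]
r2 m[φ1→R] = [9, 4]
r2 m[φ2→L] = [1, 4]
r2 m[φ2→R] = [1, 2]
r2 m[L→φ0] = [8, 8]
r2 m[L→φ1] = [1, 9]
r2 m[L→φ2] = [7, 9]
r2 m[R→φ1] = [1, 2]
r2 m[R→φ2] = [9, 4]
r2 m[B→φ0] = [0, 0]
r3 m[φ0→L] = [0, 5]
r3 m[φ0→B] = [8, 13]
r3 m[φ1→L] = [9, 6]
r3 m[φ1→R] = [10, 8]
r3 m[φ2→L] = [6, 8]
r3 m[φ2→R] = [8, 9]
r3 m[L→φ0] = [8, 8]
r3 m[L→φ1] = [1, 9]
r3 m[L→φ2] = [7, 9]
r3 m[R→φ1] = [1, 2]
r3 m[R→φ2] = [9, 4]
r3 m[B→φ0] = [0, 0]
r4 m[φ0→L] = [0, 5]
r4 m[φ0→B] = [8, 13]
r4 m[φ1→L] = [9, 6]
r4 m[φ1→R] = [10, 8]
r4 m[φ2→L] = [6, 8]
r4 m[φ2→R] = [8, 9]
r4 m[L→φ0] = [15, 14]
r4 m[L→φ1] = [6, 13]
r4 m[L→φ2] = [9, 11]
r4 m[R→φ1] = [8, 9]
r4 m[R→φ2] = [10, 8]
r4 m[B→φ0] = [0, 0]
r5 m[φ0→L] = [0, 5]
r5 m[φ0→B] = [15, 19]
r5 m[φ1→L] = [16, 13]
r5 m[φ1→R] = [15, 13]
r5 m[φ2→L] = [10, 12]
r5 m[φ2→R] = [10, 11]
r5 m[L→φ0] = [15, 14]
r5 m[L→φ1] = [6, 13]
r5 m[L→φ2] = [9, 11]
r5 m[R→φ1] = [8, 9]
r5 m[R→φ2] = [10, 8]
r5 m[B→φ0] = [0, 0]
r6 m[φ0→L] = [0, 5]
r6 m[φ0→B] = [15, 19]
r6 m[φ1→L] = [16, 13]
r6 m[φ1→R] = [15, 13]
r6 m[φ2→L] = [10, 12]
r6 m[φ2→R] = [10, 11]
r6 m[L→φ0] = [26, 25]
r6 m[L→φ1] = [10, 17]
r6 m[L→φ2] = [16, 18]
r6 m[R→φ1] = [10, 11]
r6 m[R→φ2] = [15, 13]
r6 m[B→φ0] = [0, 0]
no fixed point within 6 rounds

NOT CONVERGED within 6 rounds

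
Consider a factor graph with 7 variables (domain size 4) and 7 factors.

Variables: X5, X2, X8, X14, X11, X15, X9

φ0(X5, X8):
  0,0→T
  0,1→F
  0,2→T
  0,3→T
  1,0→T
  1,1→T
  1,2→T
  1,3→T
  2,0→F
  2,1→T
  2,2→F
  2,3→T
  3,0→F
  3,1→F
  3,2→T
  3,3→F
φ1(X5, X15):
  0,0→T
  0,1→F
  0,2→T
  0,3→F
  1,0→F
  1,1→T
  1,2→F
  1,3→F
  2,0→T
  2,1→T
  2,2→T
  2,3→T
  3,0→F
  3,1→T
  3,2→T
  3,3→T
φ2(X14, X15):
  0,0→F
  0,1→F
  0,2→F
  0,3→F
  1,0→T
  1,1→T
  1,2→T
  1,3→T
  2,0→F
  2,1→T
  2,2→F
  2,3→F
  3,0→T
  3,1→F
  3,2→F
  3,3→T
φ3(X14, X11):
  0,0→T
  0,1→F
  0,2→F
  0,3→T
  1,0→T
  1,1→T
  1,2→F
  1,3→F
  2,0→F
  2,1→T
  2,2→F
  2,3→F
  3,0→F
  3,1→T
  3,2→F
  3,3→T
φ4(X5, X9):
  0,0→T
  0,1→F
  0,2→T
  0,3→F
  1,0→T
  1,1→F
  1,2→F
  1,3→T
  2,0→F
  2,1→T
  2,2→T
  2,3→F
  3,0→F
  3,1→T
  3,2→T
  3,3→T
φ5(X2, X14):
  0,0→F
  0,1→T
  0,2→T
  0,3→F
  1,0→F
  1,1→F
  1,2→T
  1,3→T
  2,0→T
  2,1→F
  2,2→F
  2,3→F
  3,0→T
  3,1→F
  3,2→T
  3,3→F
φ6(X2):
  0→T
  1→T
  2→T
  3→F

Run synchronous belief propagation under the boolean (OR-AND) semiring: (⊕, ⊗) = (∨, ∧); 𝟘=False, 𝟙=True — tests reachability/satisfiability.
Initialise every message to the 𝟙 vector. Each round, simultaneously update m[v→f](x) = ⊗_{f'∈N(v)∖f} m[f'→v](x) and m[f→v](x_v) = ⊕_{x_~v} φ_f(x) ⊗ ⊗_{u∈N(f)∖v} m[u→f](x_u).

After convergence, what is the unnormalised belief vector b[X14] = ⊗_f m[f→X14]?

init: all messages = 𝟙 over 4 values
r1 m[φ0→X5] = [T, T, T, T]
r1 m[φ0→X8] = [T, T, T, T]
r1 m[φ1→X5] = [T, T, T, T]
r1 m[φ1→X15] = [T, T, T, T]
r1 m[φ2→X14] = [F, T, T, T]
r1 m[φ2→X15] = [T, T, T, T]
r1 m[φ3→X14] = [T, T, T, T]
r1 m[φ3→X11] = [T, T, F, T]
r1 m[φ4→X5] = [T, T, T, T]
r1 m[φ4→X9] = [T, T, T, T]
r1 m[φ5→X2] = [T, T, T, T]
r1 m[φ5→X14] = [T, T, T, T]
r1 m[φ6→X2] = [T, T, T, F]
r1 m[X5→φ0] = [T, T, T, T]
r1 m[X5→φ1] = [T, T, T, T]
r1 m[X5→φ4] = [T, T, T, T]
r1 m[X2→φ5] = [T, T, T, T]
r1 m[X2→φ6] = [T, T, T, T]
r1 m[X8→φ0] = [T, T, T, T]
r1 m[X14→φ2] = [T, T, T, T]
r1 m[X14→φ3] = [T, T, T, T]
r1 m[X14→φ5] = [T, T, T, T]
r1 m[X11→φ3] = [T, T, T, T]
r1 m[X15→φ1] = [T, T, T, T]
r1 m[X15→φ2] = [T, T, T, T]
r1 m[X9→φ4] = [T, T, T, T]
r2 m[φ0→X5] = [T, T, T, T]
r2 m[φ0→X8] = [T, T, T, T]
r2 m[φ1→X5] = [T, T, T, T]
r2 m[φ1→X15] = [T, T, T, T]
r2 m[φ2→X14] = [F, T, T, T]
r2 m[φ2→X15] = [T, T, T, T]
r2 m[φ3→X14] = [T, T, T, T]
r2 m[φ3→X11] = [T, T, F, T]
r2 m[φ4→X5] = [T, T, T, T]
r2 m[φ4→X9] = [T, T, T, T]
r2 m[φ5→X2] = [T, T, T, T]
r2 m[φ5→X14] = [T, T, T, T]
r2 m[φ6→X2] = [T, T, T, F]
r2 m[X5→φ0] = [T, T, T, T]
r2 m[X5→φ1] = [T, T, T, T]
r2 m[X5→φ4] = [T, T, T, T]
r2 m[X2→φ5] = [T, T, T, F]
r2 m[X2→φ6] = [T, T, T, T]
r2 m[X8→φ0] = [T, T, T, T]
r2 m[X14→φ2] = [T, T, T, T]
r2 m[X14→φ3] = [F, T, T, T]
r2 m[X14→φ5] = [F, T, T, T]
r2 m[X11→φ3] = [T, T, T, T]
r2 m[X15→φ1] = [T, T, T, T]
r2 m[X15→φ2] = [T, T, T, T]
r2 m[X9→φ4] = [T, T, T, T]
r3 m[φ0→X5] = [T, T, T, T]
r3 m[φ0→X8] = [T, T, T, T]
r3 m[φ1→X5] = [T, T, T, T]
r3 m[φ1→X15] = [T, T, T, T]
r3 m[φ2→X14] = [F, T, T, T]
r3 m[φ2→X15] = [T, T, T, T]
r3 m[φ3→X14] = [T, T, T, T]
r3 m[φ3→X11] = [T, T, F, T]
r3 m[φ4→X5] = [T, T, T, T]
r3 m[φ4→X9] = [T, T, T, T]
r3 m[φ5→X2] = [T, T, F, T]
r3 m[φ5→X14] = [T, T, T, T]
r3 m[φ6→X2] = [T, T, T, F]
r3 m[X5→φ0] = [T, T, T, T]
r3 m[X5→φ1] = [T, T, T, T]
r3 m[X5→φ4] = [T, T, T, T]
r3 m[X2→φ5] = [T, T, T, F]
r3 m[X2→φ6] = [T, T, T, T]
r3 m[X8→φ0] = [T, T, T, T]
r3 m[X14→φ2] = [T, T, T, T]
r3 m[X14→φ3] = [F, T, T, T]
r3 m[X14→φ5] = [F, T, T, T]
r3 m[X11→φ3] = [T, T, T, T]
r3 m[X15→φ1] = [T, T, T, T]
r3 m[X15→φ2] = [T, T, T, T]
r3 m[X9→φ4] = [T, T, T, T]
r4 m[φ0→X5] = [T, T, T, T]
r4 m[φ0→X8] = [T, T, T, T]
r4 m[φ1→X5] = [T, T, T, T]
r4 m[φ1→X15] = [T, T, T, T]
r4 m[φ2→X14] = [F, T, T, T]
r4 m[φ2→X15] = [T, T, T, T]
r4 m[φ3→X14] = [T, T, T, T]
r4 m[φ3→X11] = [T, T, F, T]
r4 m[φ4→X5] = [T, T, T, T]
r4 m[φ4→X9] = [T, T, T, T]
r4 m[φ5→X2] = [T, T, F, T]
r4 m[φ5→X14] = [T, T, T, T]
r4 m[φ6→X2] = [T, T, T, F]
r4 m[X5→φ0] = [T, T, T, T]
r4 m[X5→φ1] = [T, T, T, T]
r4 m[X5→φ4] = [T, T, T, T]
r4 m[X2→φ5] = [T, T, T, F]
r4 m[X2→φ6] = [T, T, F, T]
r4 m[X8→φ0] = [T, T, T, T]
r4 m[X14→φ2] = [T, T, T, T]
r4 m[X14→φ3] = [F, T, T, T]
r4 m[X14→φ5] = [F, T, T, T]
r4 m[X11→φ3] = [T, T, T, T]
r4 m[X15→φ1] = [T, T, T, T]
r4 m[X15→φ2] = [T, T, T, T]
r4 m[X9→φ4] = [T, T, T, T]
r5 m[φ0→X5] = [T, T, T, T]
r5 m[φ0→X8] = [T, T, T, T]
r5 m[φ1→X5] = [T, T, T, T]
r5 m[φ1→X15] = [T, T, T, T]
r5 m[φ2→X14] = [F, T, T, T]
r5 m[φ2→X15] = [T, T, T, T]
r5 m[φ3→X14] = [T, T, T, T]
r5 m[φ3→X11] = [T, T, F, T]
r5 m[φ4→X5] = [T, T, T, T]
r5 m[φ4→X9] = [T, T, T, T]
r5 m[φ5→X2] = [T, T, F, T]
r5 m[φ5→X14] = [T, T, T, T]
r5 m[φ6→X2] = [T, T, T, F]
r5 m[X5→φ0] = [T, T, T, T]
r5 m[X5→φ1] = [T, T, T, T]
r5 m[X5→φ4] = [T, T, T, T]
r5 m[X2→φ5] = [T, T, T, F]
r5 m[X2→φ6] = [T, T, F, T]
r5 m[X8→φ0] = [T, T, T, T]
r5 m[X14→φ2] = [T, T, T, T]
r5 m[X14→φ3] = [F, T, T, T]
r5 m[X14→φ5] = [F, T, T, T]
r5 m[X11→φ3] = [T, T, T, T]
r5 m[X15→φ1] = [T, T, T, T]
r5 m[X15→φ2] = [T, T, T, T]
r5 m[X9→φ4] = [T, T, T, T]
fixed point reached at round 5
b[X14] = ⊗ incoming = [F, T, T, T]

b[X14] = [F, T, T, T]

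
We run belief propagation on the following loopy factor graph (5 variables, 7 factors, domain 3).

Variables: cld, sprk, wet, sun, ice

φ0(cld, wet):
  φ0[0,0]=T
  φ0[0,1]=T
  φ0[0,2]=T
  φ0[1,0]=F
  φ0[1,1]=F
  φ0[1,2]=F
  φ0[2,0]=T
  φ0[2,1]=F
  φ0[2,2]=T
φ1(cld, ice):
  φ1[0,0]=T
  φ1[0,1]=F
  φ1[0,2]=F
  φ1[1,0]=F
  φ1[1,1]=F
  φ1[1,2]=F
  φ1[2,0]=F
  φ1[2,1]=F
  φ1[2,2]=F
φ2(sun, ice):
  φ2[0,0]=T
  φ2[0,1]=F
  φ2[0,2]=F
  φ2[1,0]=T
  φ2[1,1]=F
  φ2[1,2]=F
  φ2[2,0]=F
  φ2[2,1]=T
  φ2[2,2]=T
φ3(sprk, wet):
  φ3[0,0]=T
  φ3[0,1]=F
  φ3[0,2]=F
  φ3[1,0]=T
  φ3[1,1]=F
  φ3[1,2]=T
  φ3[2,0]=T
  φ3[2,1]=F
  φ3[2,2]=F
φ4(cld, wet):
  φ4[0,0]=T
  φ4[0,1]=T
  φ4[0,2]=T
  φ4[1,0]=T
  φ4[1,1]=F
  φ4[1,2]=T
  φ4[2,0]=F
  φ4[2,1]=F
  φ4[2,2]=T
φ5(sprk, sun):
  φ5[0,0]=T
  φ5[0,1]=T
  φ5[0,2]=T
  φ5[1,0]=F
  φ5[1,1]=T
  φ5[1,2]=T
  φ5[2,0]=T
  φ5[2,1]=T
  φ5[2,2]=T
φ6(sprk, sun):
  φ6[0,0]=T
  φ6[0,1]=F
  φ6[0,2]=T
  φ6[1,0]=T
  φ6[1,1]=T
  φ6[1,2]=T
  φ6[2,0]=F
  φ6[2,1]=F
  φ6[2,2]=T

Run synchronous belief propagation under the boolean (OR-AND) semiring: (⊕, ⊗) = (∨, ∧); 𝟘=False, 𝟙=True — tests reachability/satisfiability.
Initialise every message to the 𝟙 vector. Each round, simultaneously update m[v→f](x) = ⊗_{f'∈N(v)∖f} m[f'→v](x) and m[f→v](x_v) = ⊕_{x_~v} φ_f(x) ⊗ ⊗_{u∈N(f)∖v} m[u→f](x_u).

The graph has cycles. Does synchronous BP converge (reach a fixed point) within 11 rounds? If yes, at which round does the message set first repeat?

CONVERGED at round 7

init: all messages = 𝟙 over 3 values
r1 m[φ0→cld] = [T, F, T]
r1 m[φ0→wet] = [T, T, T]
r1 m[φ1→cld] = [T, F, F]
r1 m[φ1→ice] = [T, F, F]
r1 m[φ2→sun] = [T, T, T]
r1 m[φ2→ice] = [T, T, T]
r1 m[φ3→sprk] = [T, T, T]
r1 m[φ3→wet] = [T, F, T]
r1 m[φ4→cld] = [T, T, T]
r1 m[φ4→wet] = [T, T, T]
r1 m[φ5→sprk] = [T, T, T]
r1 m[φ5→sun] = [T, T, T]
r1 m[φ6→sprk] = [T, T, T]
r1 m[φ6→sun] = [T, T, T]
r1 m[cld→φ0] = [T, T, T]
r1 m[cld→φ1] = [T, T, T]
r1 m[cld→φ4] = [T, T, T]
r1 m[sprk→φ3] = [T, T, T]
r1 m[sprk→φ5] = [T, T, T]
r1 m[sprk→φ6] = [T, T, T]
r1 m[wet→φ0] = [T, T, T]
r1 m[wet→φ3] = [T, T, T]
r1 m[wet→φ4] = [T, T, T]
r1 m[sun→φ2] = [T, T, T]
r1 m[sun→φ5] = [T, T, T]
r1 m[sun→φ6] = [T, T, T]
r1 m[ice→φ1] = [T, T, T]
r1 m[ice→φ2] = [T, T, T]
r2 m[φ0→cld] = [T, F, T]
r2 m[φ0→wet] = [T, T, T]
r2 m[φ1→cld] = [T, F, F]
r2 m[φ1→ice] = [T, F, F]
r2 m[φ2→sun] = [T, T, T]
r2 m[φ2→ice] = [T, T, T]
r2 m[φ3→sprk] = [T, T, T]
r2 m[φ3→wet] = [T, F, T]
r2 m[φ4→cld] = [T, T, T]
r2 m[φ4→wet] = [T, T, T]
r2 m[φ5→sprk] = [T, T, T]
r2 m[φ5→sun] = [T, T, T]
r2 m[φ6→sprk] = [T, T, T]
r2 m[φ6→sun] = [T, T, T]
r2 m[cld→φ0] = [T, F, F]
r2 m[cld→φ1] = [T, F, T]
r2 m[cld→φ4] = [T, F, F]
r2 m[sprk→φ3] = [T, T, T]
r2 m[sprk→φ5] = [T, T, T]
r2 m[sprk→φ6] = [T, T, T]
r2 m[wet→φ0] = [T, F, T]
r2 m[wet→φ3] = [T, T, T]
r2 m[wet→φ4] = [T, F, T]
r2 m[sun→φ2] = [T, T, T]
r2 m[sun→φ5] = [T, T, T]
r2 m[sun→φ6] = [T, T, T]
r2 m[ice→φ1] = [T, T, T]
r2 m[ice→φ2] = [T, F, F]
r3 m[φ0→cld] = [T, F, T]
r3 m[φ0→wet] = [T, T, T]
r3 m[φ1→cld] = [T, F, F]
r3 m[φ1→ice] = [T, F, F]
r3 m[φ2→sun] = [T, T, F]
r3 m[φ2→ice] = [T, T, T]
r3 m[φ3→sprk] = [T, T, T]
r3 m[φ3→wet] = [T, F, T]
r3 m[φ4→cld] = [T, T, T]
r3 m[φ4→wet] = [T, T, T]
r3 m[φ5→sprk] = [T, T, T]
r3 m[φ5→sun] = [T, T, T]
r3 m[φ6→sprk] = [T, T, T]
r3 m[φ6→sun] = [T, T, T]
r3 m[cld→φ0] = [T, F, F]
r3 m[cld→φ1] = [T, F, T]
r3 m[cld→φ4] = [T, F, F]
r3 m[sprk→φ3] = [T, T, T]
r3 m[sprk→φ5] = [T, T, T]
r3 m[sprk→φ6] = [T, T, T]
r3 m[wet→φ0] = [T, F, T]
r3 m[wet→φ3] = [T, T, T]
r3 m[wet→φ4] = [T, F, T]
r3 m[sun→φ2] = [T, T, T]
r3 m[sun→φ5] = [T, T, T]
r3 m[sun→φ6] = [T, T, T]
r3 m[ice→φ1] = [T, T, T]
r3 m[ice→φ2] = [T, F, F]
r4 m[φ0→cld] = [T, F, T]
r4 m[φ0→wet] = [T, T, T]
r4 m[φ1→cld] = [T, F, F]
r4 m[φ1→ice] = [T, F, F]
r4 m[φ2→sun] = [T, T, F]
r4 m[φ2→ice] = [T, T, T]
r4 m[φ3→sprk] = [T, T, T]
r4 m[φ3→wet] = [T, F, T]
r4 m[φ4→cld] = [T, T, T]
r4 m[φ4→wet] = [T, T, T]
r4 m[φ5→sprk] = [T, T, T]
r4 m[φ5→sun] = [T, T, T]
r4 m[φ6→sprk] = [T, T, T]
r4 m[φ6→sun] = [T, T, T]
r4 m[cld→φ0] = [T, F, F]
r4 m[cld→φ1] = [T, F, T]
r4 m[cld→φ4] = [T, F, F]
r4 m[sprk→φ3] = [T, T, T]
r4 m[sprk→φ5] = [T, T, T]
r4 m[sprk→φ6] = [T, T, T]
r4 m[wet→φ0] = [T, F, T]
r4 m[wet→φ3] = [T, T, T]
r4 m[wet→φ4] = [T, F, T]
r4 m[sun→φ2] = [T, T, T]
r4 m[sun→φ5] = [T, T, F]
r4 m[sun→φ6] = [T, T, F]
r4 m[ice→φ1] = [T, T, T]
r4 m[ice→φ2] = [T, F, F]
r5 m[φ0→cld] = [T, F, T]
r5 m[φ0→wet] = [T, T, T]
r5 m[φ1→cld] = [T, F, F]
r5 m[φ1→ice] = [T, F, F]
r5 m[φ2→sun] = [T, T, F]
r5 m[φ2→ice] = [T, T, T]
r5 m[φ3→sprk] = [T, T, T]
r5 m[φ3→wet] = [T, F, T]
r5 m[φ4→cld] = [T, T, T]
r5 m[φ4→wet] = [T, T, T]
r5 m[φ5→sprk] = [T, T, T]
r5 m[φ5→sun] = [T, T, T]
r5 m[φ6→sprk] = [T, T, F]
r5 m[φ6→sun] = [T, T, T]
r5 m[cld→φ0] = [T, F, F]
r5 m[cld→φ1] = [T, F, T]
r5 m[cld→φ4] = [T, F, F]
r5 m[sprk→φ3] = [T, T, T]
r5 m[sprk→φ5] = [T, T, T]
r5 m[sprk→φ6] = [T, T, T]
r5 m[wet→φ0] = [T, F, T]
r5 m[wet→φ3] = [T, T, T]
r5 m[wet→φ4] = [T, F, T]
r5 m[sun→φ2] = [T, T, T]
r5 m[sun→φ5] = [T, T, F]
r5 m[sun→φ6] = [T, T, F]
r5 m[ice→φ1] = [T, T, T]
r5 m[ice→φ2] = [T, F, F]
r6 m[φ0→cld] = [T, F, T]
r6 m[φ0→wet] = [T, T, T]
r6 m[φ1→cld] = [T, F, F]
r6 m[φ1→ice] = [T, F, F]
r6 m[φ2→sun] = [T, T, F]
r6 m[φ2→ice] = [T, T, T]
r6 m[φ3→sprk] = [T, T, T]
r6 m[φ3→wet] = [T, F, T]
r6 m[φ4→cld] = [T, T, T]
r6 m[φ4→wet] = [T, T, T]
r6 m[φ5→sprk] = [T, T, T]
r6 m[φ5→sun] = [T, T, T]
r6 m[φ6→sprk] = [T, T, F]
r6 m[φ6→sun] = [T, T, T]
r6 m[cld→φ0] = [T, F, F]
r6 m[cld→φ1] = [T, F, T]
r6 m[cld→φ4] = [T, F, F]
r6 m[sprk→φ3] = [T, T, F]
r6 m[sprk→φ5] = [T, T, F]
r6 m[sprk→φ6] = [T, T, T]
r6 m[wet→φ0] = [T, F, T]
r6 m[wet→φ3] = [T, T, T]
r6 m[wet→φ4] = [T, F, T]
r6 m[sun→φ2] = [T, T, T]
r6 m[sun→φ5] = [T, T, F]
r6 m[sun→φ6] = [T, T, F]
r6 m[ice→φ1] = [T, T, T]
r6 m[ice→φ2] = [T, F, F]
r7 m[φ0→cld] = [T, F, T]
r7 m[φ0→wet] = [T, T, T]
r7 m[φ1→cld] = [T, F, F]
r7 m[φ1→ice] = [T, F, F]
r7 m[φ2→sun] = [T, T, F]
r7 m[φ2→ice] = [T, T, T]
r7 m[φ3→sprk] = [T, T, T]
r7 m[φ3→wet] = [T, F, T]
r7 m[φ4→cld] = [T, T, T]
r7 m[φ4→wet] = [T, T, T]
r7 m[φ5→sprk] = [T, T, T]
r7 m[φ5→sun] = [T, T, T]
r7 m[φ6→sprk] = [T, T, F]
r7 m[φ6→sun] = [T, T, T]
r7 m[cld→φ0] = [T, F, F]
r7 m[cld→φ1] = [T, F, T]
r7 m[cld→φ4] = [T, F, F]
r7 m[sprk→φ3] = [T, T, F]
r7 m[sprk→φ5] = [T, T, F]
r7 m[sprk→φ6] = [T, T, T]
r7 m[wet→φ0] = [T, F, T]
r7 m[wet→φ3] = [T, T, T]
r7 m[wet→φ4] = [T, F, T]
r7 m[sun→φ2] = [T, T, T]
r7 m[sun→φ5] = [T, T, F]
r7 m[sun→φ6] = [T, T, F]
r7 m[ice→φ1] = [T, T, T]
r7 m[ice→φ2] = [T, F, F]
fixed point reached at round 7
messages reach a fixed point at round 7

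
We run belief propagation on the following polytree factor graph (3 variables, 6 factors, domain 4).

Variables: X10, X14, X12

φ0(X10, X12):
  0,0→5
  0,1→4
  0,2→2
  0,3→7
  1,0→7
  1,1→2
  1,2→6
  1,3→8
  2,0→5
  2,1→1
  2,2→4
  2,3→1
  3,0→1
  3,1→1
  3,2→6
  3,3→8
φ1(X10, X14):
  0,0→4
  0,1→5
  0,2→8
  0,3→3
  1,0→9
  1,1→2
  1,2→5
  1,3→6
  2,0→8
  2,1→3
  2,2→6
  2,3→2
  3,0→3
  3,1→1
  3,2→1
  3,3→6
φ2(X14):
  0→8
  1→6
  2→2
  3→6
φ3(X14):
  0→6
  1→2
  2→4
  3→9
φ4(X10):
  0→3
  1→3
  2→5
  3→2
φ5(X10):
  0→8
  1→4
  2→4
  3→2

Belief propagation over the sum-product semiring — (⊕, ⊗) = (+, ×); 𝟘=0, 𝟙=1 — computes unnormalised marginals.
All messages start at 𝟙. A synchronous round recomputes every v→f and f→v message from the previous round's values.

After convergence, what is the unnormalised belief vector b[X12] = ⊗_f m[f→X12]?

init: all messages = 𝟙 over 4 values
r1 m[φ0→X10] = [18, 23, 11, 16]
r1 m[φ0→X12] = [18, 8, 18, 24]
r1 m[φ1→X10] = [20, 22, 19, 11]
r1 m[φ1→X14] = [24, 11, 20, 17]
r1 m[φ2→X14] = [8, 6, 2, 6]
r1 m[φ3→X14] = [6, 2, 4, 9]
r1 m[φ4→X10] = [3, 3, 5, 2]
r1 m[φ5→X10] = [8, 4, 4, 2]
r1 m[X10→φ0] = [1, 1, 1, 1]
r1 m[X10→φ1] = [1, 1, 1, 1]
r1 m[X10→φ4] = [1, 1, 1, 1]
r1 m[X10→φ5] = [1, 1, 1, 1]
r1 m[X14→φ1] = [1, 1, 1, 1]
r1 m[X14→φ2] = [1, 1, 1, 1]
r1 m[X14→φ3] = [1, 1, 1, 1]
r1 m[X12→φ0] = [1, 1, 1, 1]
r2 m[φ0→X10] = [18, 23, 11, 16]
r2 m[φ0→X12] = [18, 8, 18, 24]
r2 m[φ1→X10] = [20, 22, 19, 11]
r2 m[φ1→X14] = [24, 11, 20, 17]
r2 m[φ2→X14] = [8, 6, 2, 6]
r2 m[φ3→X14] = [6, 2, 4, 9]
r2 m[φ4→X10] = [3, 3, 5, 2]
r2 m[φ5→X10] = [8, 4, 4, 2]
r2 m[X10→φ0] = [480, 264, 380, 44]
r2 m[X10→φ1] = [432, 276, 220, 64]
r2 m[X10→φ4] = [2880, 2024, 836, 352]
r2 m[X10→φ5] = [1080, 1518, 1045, 352]
r2 m[X14→φ1] = [48, 12, 8, 54]
r2 m[X14→φ2] = [144, 22, 80, 153]
r2 m[X14→φ3] = [192, 66, 40, 102]
r2 m[X12→φ0] = [1, 1, 1, 1]
r3 m[φ0→X10] = [18, 23, 11, 16]
r3 m[φ0→X12] = [6192, 2872, 4328, 6204]
r3 m[φ1→X10] = [478, 820, 576, 488]
r3 m[φ1→X14] = [6164, 3436, 6220, 3776]
r3 m[φ2→X14] = [8, 6, 2, 6]
r3 m[φ3→X14] = [6, 2, 4, 9]
r3 m[φ4→X10] = [3, 3, 5, 2]
r3 m[φ5→X10] = [8, 4, 4, 2]
r3 m[X10→φ0] = [480, 264, 380, 44]
r3 m[X10→φ1] = [432, 276, 220, 64]
r3 m[X10→φ4] = [2880, 2024, 836, 352]
r3 m[X10→φ5] = [1080, 1518, 1045, 352]
r3 m[X14→φ1] = [48, 12, 8, 54]
r3 m[X14→φ2] = [144, 22, 80, 153]
r3 m[X14→φ3] = [192, 66, 40, 102]
r3 m[X12→φ0] = [1, 1, 1, 1]
r4 m[φ0→X10] = [18, 23, 11, 16]
r4 m[φ0→X12] = [6192, 2872, 4328, 6204]
r4 m[φ1→X10] = [478, 820, 576, 488]
r4 m[φ1→X14] = [6164, 3436, 6220, 3776]
r4 m[φ2→X14] = [8, 6, 2, 6]
r4 m[φ3→X14] = [6, 2, 4, 9]
r4 m[φ4→X10] = [3, 3, 5, 2]
r4 m[φ5→X10] = [8, 4, 4, 2]
r4 m[X10→φ0] = [11472, 9840, 11520, 1952]
r4 m[X10→φ1] = [432, 276, 220, 64]
r4 m[X10→φ4] = [68832, 75440, 25344, 15616]
r4 m[X10→φ5] = [25812, 56580, 31680, 15616]
r4 m[X14→φ1] = [48, 12, 8, 54]
r4 m[X14→φ2] = [36984, 6872, 24880, 33984]
r4 m[X14→φ3] = [49312, 20616, 12440, 22656]
r4 m[X12→φ0] = [1, 1, 1, 1]
r5 m[φ0→X10] = [18, 23, 11, 16]
r5 m[φ0→X12] = [185792, 79040, 139776, 186160]
r5 m[φ1→X10] = [478, 820, 576, 488]
r5 m[φ1→X14] = [6164, 3436, 6220, 3776]
r5 m[φ2→X14] = [8, 6, 2, 6]
r5 m[φ3→X14] = [6, 2, 4, 9]
r5 m[φ4→X10] = [3, 3, 5, 2]
r5 m[φ5→X10] = [8, 4, 4, 2]
r5 m[X10→φ0] = [11472, 9840, 11520, 1952]
r5 m[X10→φ1] = [432, 276, 220, 64]
r5 m[X10→φ4] = [68832, 75440, 25344, 15616]
r5 m[X10→φ5] = [25812, 56580, 31680, 15616]
r5 m[X14→φ1] = [48, 12, 8, 54]
r5 m[X14→φ2] = [36984, 6872, 24880, 33984]
r5 m[X14→φ3] = [49312, 20616, 12440, 22656]
r5 m[X12→φ0] = [1, 1, 1, 1]
r6 m[φ0→X10] = [18, 23, 11, 16]
r6 m[φ0→X12] = [185792, 79040, 139776, 186160]
r6 m[φ1→X10] = [478, 820, 576, 488]
r6 m[φ1→X14] = [6164, 3436, 6220, 3776]
r6 m[φ2→X14] = [8, 6, 2, 6]
r6 m[φ3→X14] = [6, 2, 4, 9]
r6 m[φ4→X10] = [3, 3, 5, 2]
r6 m[φ5→X10] = [8, 4, 4, 2]
r6 m[X10→φ0] = [11472, 9840, 11520, 1952]
r6 m[X10→φ1] = [432, 276, 220, 64]
r6 m[X10→φ4] = [68832, 75440, 25344, 15616]
r6 m[X10→φ5] = [25812, 56580, 31680, 15616]
r6 m[X14→φ1] = [48, 12, 8, 54]
r6 m[X14→φ2] = [36984, 6872, 24880, 33984]
r6 m[X14→φ3] = [49312, 20616, 12440, 22656]
r6 m[X12→φ0] = [1, 1, 1, 1]
fixed point reached at round 6
b[X12] = ⊗ incoming = [185792, 79040, 139776, 186160]

b[X12] = [185792, 79040, 139776, 186160]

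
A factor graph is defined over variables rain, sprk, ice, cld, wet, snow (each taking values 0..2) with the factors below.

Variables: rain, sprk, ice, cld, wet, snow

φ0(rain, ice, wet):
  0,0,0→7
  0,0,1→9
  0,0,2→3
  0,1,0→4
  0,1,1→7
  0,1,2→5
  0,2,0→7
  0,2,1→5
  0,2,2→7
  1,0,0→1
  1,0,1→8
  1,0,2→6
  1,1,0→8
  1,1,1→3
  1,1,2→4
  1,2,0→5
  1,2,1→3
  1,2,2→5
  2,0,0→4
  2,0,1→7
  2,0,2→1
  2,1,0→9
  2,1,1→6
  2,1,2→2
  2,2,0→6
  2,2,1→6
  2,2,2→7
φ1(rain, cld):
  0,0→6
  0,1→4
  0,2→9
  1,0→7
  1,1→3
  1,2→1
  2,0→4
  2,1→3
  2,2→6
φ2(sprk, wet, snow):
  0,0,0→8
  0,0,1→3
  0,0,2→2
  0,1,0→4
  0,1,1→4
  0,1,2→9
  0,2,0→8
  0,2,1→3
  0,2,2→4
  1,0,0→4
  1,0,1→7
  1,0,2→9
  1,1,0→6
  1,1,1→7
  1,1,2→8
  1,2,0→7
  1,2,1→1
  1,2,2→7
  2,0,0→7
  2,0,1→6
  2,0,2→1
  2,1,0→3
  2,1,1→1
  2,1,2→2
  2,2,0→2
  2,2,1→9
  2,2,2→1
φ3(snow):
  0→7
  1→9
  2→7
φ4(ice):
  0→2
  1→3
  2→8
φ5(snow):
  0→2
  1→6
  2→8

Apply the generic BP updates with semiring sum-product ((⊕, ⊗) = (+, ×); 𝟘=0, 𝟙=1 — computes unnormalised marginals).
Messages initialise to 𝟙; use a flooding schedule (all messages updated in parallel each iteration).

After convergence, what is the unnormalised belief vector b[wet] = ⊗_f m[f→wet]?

init: all messages = 𝟙 over 3 values
r1 m[φ0→rain] = [54, 43, 48]
r1 m[φ0→ice] = [46, 48, 51]
r1 m[φ0→wet] = [51, 54, 40]
r1 m[φ1→rain] = [19, 11, 13]
r1 m[φ1→cld] = [17, 10, 16]
r1 m[φ2→sprk] = [45, 56, 32]
r1 m[φ2→wet] = [47, 44, 42]
r1 m[φ2→snow] = [49, 41, 43]
r1 m[φ3→snow] = [7, 9, 7]
r1 m[φ4→ice] = [2, 3, 8]
r1 m[φ5→snow] = [2, 6, 8]
r1 m[rain→φ0] = [1, 1, 1]
r1 m[rain→φ1] = [1, 1, 1]
r1 m[sprk→φ2] = [1, 1, 1]
r1 m[ice→φ0] = [1, 1, 1]
r1 m[ice→φ4] = [1, 1, 1]
r1 m[cld→φ1] = [1, 1, 1]
r1 m[wet→φ0] = [1, 1, 1]
r1 m[wet→φ2] = [1, 1, 1]
r1 m[snow→φ2] = [1, 1, 1]
r1 m[snow→φ3] = [1, 1, 1]
r1 m[snow→φ5] = [1, 1, 1]
r2 m[φ0→rain] = [54, 43, 48]
r2 m[φ0→ice] = [46, 48, 51]
r2 m[φ0→wet] = [51, 54, 40]
r2 m[φ1→rain] = [19, 11, 13]
r2 m[φ1→cld] = [17, 10, 16]
r2 m[φ2→sprk] = [45, 56, 32]
r2 m[φ2→wet] = [47, 44, 42]
r2 m[φ2→snow] = [49, 41, 43]
r2 m[φ3→snow] = [7, 9, 7]
r2 m[φ4→ice] = [2, 3, 8]
r2 m[φ5→snow] = [2, 6, 8]
r2 m[rain→φ0] = [19, 11, 13]
r2 m[rain→φ1] = [54, 43, 48]
r2 m[sprk→φ2] = [1, 1, 1]
r2 m[ice→φ0] = [2, 3, 8]
r2 m[ice→φ4] = [46, 48, 51]
r2 m[cld→φ1] = [1, 1, 1]
r2 m[wet→φ0] = [47, 44, 42]
r2 m[wet→φ2] = [51, 54, 40]
r2 m[snow→φ2] = [14, 54, 56]
r2 m[snow→φ3] = [98, 246, 344]
r2 m[snow→φ5] = [343, 369, 301]
r3 m[φ0→rain] = [10564, 7946, 10109]
r3 m[φ0→ice] = [30324, 30873, 33284]
r3 m[φ0→wet] = [3363, 3080, 2999]
r3 m[φ1→rain] = [19, 11, 13]
r3 m[φ1→cld] = [817, 489, 817]
r3 m[φ2→sprk] = [81510, 118738, 58410]
r3 m[φ2→wet] = [1802, 1894, 1612]
r3 m[φ2→snow] = [2351, 1984, 2118]
r3 m[φ3→snow] = [7, 9, 7]
r3 m[φ4→ice] = [2, 3, 8]
r3 m[φ5→snow] = [2, 6, 8]
r3 m[rain→φ0] = [19, 11, 13]
r3 m[rain→φ1] = [54, 43, 48]
r3 m[sprk→φ2] = [1, 1, 1]
r3 m[ice→φ0] = [2, 3, 8]
r3 m[ice→φ4] = [46, 48, 51]
r3 m[cld→φ1] = [1, 1, 1]
r3 m[wet→φ0] = [47, 44, 42]
r3 m[wet→φ2] = [51, 54, 40]
r3 m[snow→φ2] = [14, 54, 56]
r3 m[snow→φ3] = [98, 246, 344]
r3 m[snow→φ5] = [343, 369, 301]
r4 m[φ0→rain] = [10564, 7946, 10109]
r4 m[φ0→ice] = [30324, 30873, 33284]
r4 m[φ0→wet] = [3363, 3080, 2999]
r4 m[φ1→rain] = [19, 11, 13]
r4 m[φ1→cld] = [817, 489, 817]
r4 m[φ2→sprk] = [81510, 118738, 58410]
r4 m[φ2→wet] = [1802, 1894, 1612]
r4 m[φ2→snow] = [2351, 1984, 2118]
r4 m[φ3→snow] = [7, 9, 7]
r4 m[φ4→ice] = [2, 3, 8]
r4 m[φ5→snow] = [2, 6, 8]
r4 m[rain→φ0] = [19, 11, 13]
r4 m[rain→φ1] = [10564, 7946, 10109]
r4 m[sprk→φ2] = [1, 1, 1]
r4 m[ice→φ0] = [2, 3, 8]
r4 m[ice→φ4] = [30324, 30873, 33284]
r4 m[cld→φ1] = [1, 1, 1]
r4 m[wet→φ0] = [1802, 1894, 1612]
r4 m[wet→φ2] = [3363, 3080, 2999]
r4 m[snow→φ2] = [14, 54, 56]
r4 m[snow→φ3] = [4702, 11904, 16944]
r4 m[snow→φ5] = [16457, 17856, 14826]
r5 m[φ0→rain] = [421514, 314906, 404254]
r5 m[φ0→ice] = [1235324, 1234478, 1319244]
r5 m[φ0→wet] = [3363, 3080, 2999]
r5 m[φ1→rain] = [19, 11, 13]
r5 m[φ1→cld] = [159442, 96421, 163676]
r5 m[φ2→sprk] = [5181700, 7588750, 3957584]
r5 m[φ2→wet] = [1802, 1894, 1612]
r5 m[φ2→snow] = [154920, 129755, 134864]
r5 m[φ3→snow] = [7, 9, 7]
r5 m[φ4→ice] = [2, 3, 8]
r5 m[φ5→snow] = [2, 6, 8]
r5 m[rain→φ0] = [19, 11, 13]
r5 m[rain→φ1] = [10564, 7946, 10109]
r5 m[sprk→φ2] = [1, 1, 1]
r5 m[ice→φ0] = [2, 3, 8]
r5 m[ice→φ4] = [30324, 30873, 33284]
r5 m[cld→φ1] = [1, 1, 1]
r5 m[wet→φ0] = [1802, 1894, 1612]
r5 m[wet→φ2] = [3363, 3080, 2999]
r5 m[snow→φ2] = [14, 54, 56]
r5 m[snow→φ3] = [4702, 11904, 16944]
r5 m[snow→φ5] = [16457, 17856, 14826]
r6 m[φ0→rain] = [421514, 314906, 404254]
r6 m[φ0→ice] = [1235324, 1234478, 1319244]
r6 m[φ0→wet] = [3363, 3080, 2999]
r6 m[φ1→rain] = [19, 11, 13]
r6 m[φ1→cld] = [159442, 96421, 163676]
r6 m[φ2→sprk] = [5181700, 7588750, 3957584]
r6 m[φ2→wet] = [1802, 1894, 1612]
r6 m[φ2→snow] = [154920, 129755, 134864]
r6 m[φ3→snow] = [7, 9, 7]
r6 m[φ4→ice] = [2, 3, 8]
r6 m[φ5→snow] = [2, 6, 8]
r6 m[rain→φ0] = [19, 11, 13]
r6 m[rain→φ1] = [421514, 314906, 404254]
r6 m[sprk→φ2] = [1, 1, 1]
r6 m[ice→φ0] = [2, 3, 8]
r6 m[ice→φ4] = [1235324, 1234478, 1319244]
r6 m[cld→φ1] = [1, 1, 1]
r6 m[wet→φ0] = [1802, 1894, 1612]
r6 m[wet→φ2] = [3363, 3080, 2999]
r6 m[snow→φ2] = [14, 54, 56]
r6 m[snow→φ3] = [309840, 778530, 1078912]
r6 m[snow→φ5] = [1084440, 1167795, 944048]
r7 m[φ0→rain] = [421514, 314906, 404254]
r7 m[φ0→ice] = [1235324, 1234478, 1319244]
r7 m[φ0→wet] = [3363, 3080, 2999]
r7 m[φ1→rain] = [19, 11, 13]
r7 m[φ1→cld] = [6350442, 3843536, 6534056]
r7 m[φ2→sprk] = [5181700, 7588750, 3957584]
r7 m[φ2→wet] = [1802, 1894, 1612]
r7 m[φ2→snow] = [154920, 129755, 134864]
r7 m[φ3→snow] = [7, 9, 7]
r7 m[φ4→ice] = [2, 3, 8]
r7 m[φ5→snow] = [2, 6, 8]
r7 m[rain→φ0] = [19, 11, 13]
r7 m[rain→φ1] = [421514, 314906, 404254]
r7 m[sprk→φ2] = [1, 1, 1]
r7 m[ice→φ0] = [2, 3, 8]
r7 m[ice→φ4] = [1235324, 1234478, 1319244]
r7 m[cld→φ1] = [1, 1, 1]
r7 m[wet→φ0] = [1802, 1894, 1612]
r7 m[wet→φ2] = [3363, 3080, 2999]
r7 m[snow→φ2] = [14, 54, 56]
r7 m[snow→φ3] = [309840, 778530, 1078912]
r7 m[snow→φ5] = [1084440, 1167795, 944048]
r8 m[φ0→rain] = [421514, 314906, 404254]
r8 m[φ0→ice] = [1235324, 1234478, 1319244]
r8 m[φ0→wet] = [3363, 3080, 2999]
r8 m[φ1→rain] = [19, 11, 13]
r8 m[φ1→cld] = [6350442, 3843536, 6534056]
r8 m[φ2→sprk] = [5181700, 7588750, 3957584]
r8 m[φ2→wet] = [1802, 1894, 1612]
r8 m[φ2→snow] = [154920, 129755, 134864]
r8 m[φ3→snow] = [7, 9, 7]
r8 m[φ4→ice] = [2, 3, 8]
r8 m[φ5→snow] = [2, 6, 8]
r8 m[rain→φ0] = [19, 11, 13]
r8 m[rain→φ1] = [421514, 314906, 404254]
r8 m[sprk→φ2] = [1, 1, 1]
r8 m[ice→φ0] = [2, 3, 8]
r8 m[ice→φ4] = [1235324, 1234478, 1319244]
r8 m[cld→φ1] = [1, 1, 1]
r8 m[wet→φ0] = [1802, 1894, 1612]
r8 m[wet→φ2] = [3363, 3080, 2999]
r8 m[snow→φ2] = [14, 54, 56]
r8 m[snow→φ3] = [309840, 778530, 1078912]
r8 m[snow→φ5] = [1084440, 1167795, 944048]
fixed point reached at round 8
b[wet] = ⊗ incoming = [6060126, 5833520, 4834388]

b[wet] = [6060126, 5833520, 4834388]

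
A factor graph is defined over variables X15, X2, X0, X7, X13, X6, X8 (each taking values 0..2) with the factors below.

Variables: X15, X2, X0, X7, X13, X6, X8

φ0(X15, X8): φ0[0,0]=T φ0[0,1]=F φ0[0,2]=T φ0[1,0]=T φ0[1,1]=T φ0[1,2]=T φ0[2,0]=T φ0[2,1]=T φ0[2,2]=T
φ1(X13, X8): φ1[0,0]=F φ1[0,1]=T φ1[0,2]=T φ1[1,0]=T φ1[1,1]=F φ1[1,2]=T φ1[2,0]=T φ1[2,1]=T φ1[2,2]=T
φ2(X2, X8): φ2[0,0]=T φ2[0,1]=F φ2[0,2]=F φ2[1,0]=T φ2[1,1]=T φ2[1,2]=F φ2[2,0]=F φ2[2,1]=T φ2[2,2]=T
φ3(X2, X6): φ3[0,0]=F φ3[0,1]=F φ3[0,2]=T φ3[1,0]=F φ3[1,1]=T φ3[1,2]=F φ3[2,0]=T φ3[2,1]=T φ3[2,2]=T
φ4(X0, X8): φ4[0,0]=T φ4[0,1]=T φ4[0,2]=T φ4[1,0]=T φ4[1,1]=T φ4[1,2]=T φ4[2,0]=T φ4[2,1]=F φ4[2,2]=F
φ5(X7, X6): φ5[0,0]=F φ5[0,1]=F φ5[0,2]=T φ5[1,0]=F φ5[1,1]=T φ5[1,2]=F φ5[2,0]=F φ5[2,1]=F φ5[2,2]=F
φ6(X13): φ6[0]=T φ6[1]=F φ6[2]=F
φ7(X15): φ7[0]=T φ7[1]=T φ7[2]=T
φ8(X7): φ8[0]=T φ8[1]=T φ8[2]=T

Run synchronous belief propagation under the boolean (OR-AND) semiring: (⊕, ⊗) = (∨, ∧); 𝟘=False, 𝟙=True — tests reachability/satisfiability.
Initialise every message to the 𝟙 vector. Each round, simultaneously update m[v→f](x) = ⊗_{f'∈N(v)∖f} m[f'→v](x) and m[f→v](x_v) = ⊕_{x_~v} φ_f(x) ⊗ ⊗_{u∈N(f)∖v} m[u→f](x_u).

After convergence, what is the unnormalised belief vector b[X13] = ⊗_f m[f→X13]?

b[X13] = [T, F, F]

init: all messages = 𝟙 over 3 values
r1 m[φ0→X15] = [T, T, T]
r1 m[φ0→X8] = [T, T, T]
r1 m[φ1→X13] = [T, T, T]
r1 m[φ1→X8] = [T, T, T]
r1 m[φ2→X2] = [T, T, T]
r1 m[φ2→X8] = [T, T, T]
r1 m[φ3→X2] = [T, T, T]
r1 m[φ3→X6] = [T, T, T]
r1 m[φ4→X0] = [T, T, T]
r1 m[φ4→X8] = [T, T, T]
r1 m[φ5→X7] = [T, T, F]
r1 m[φ5→X6] = [F, T, T]
r1 m[φ6→X13] = [T, F, F]
r1 m[φ7→X15] = [T, T, T]
r1 m[φ8→X7] = [T, T, T]
r1 m[X15→φ0] = [T, T, T]
r1 m[X15→φ7] = [T, T, T]
r1 m[X2→φ2] = [T, T, T]
r1 m[X2→φ3] = [T, T, T]
r1 m[X0→φ4] = [T, T, T]
r1 m[X7→φ5] = [T, T, T]
r1 m[X7→φ8] = [T, T, T]
r1 m[X13→φ1] = [T, T, T]
r1 m[X13→φ6] = [T, T, T]
r1 m[X6→φ3] = [T, T, T]
r1 m[X6→φ5] = [T, T, T]
r1 m[X8→φ0] = [T, T, T]
r1 m[X8→φ1] = [T, T, T]
r1 m[X8→φ2] = [T, T, T]
r1 m[X8→φ4] = [T, T, T]
r2 m[φ0→X15] = [T, T, T]
r2 m[φ0→X8] = [T, T, T]
r2 m[φ1→X13] = [T, T, T]
r2 m[φ1→X8] = [T, T, T]
r2 m[φ2→X2] = [T, T, T]
r2 m[φ2→X8] = [T, T, T]
r2 m[φ3→X2] = [T, T, T]
r2 m[φ3→X6] = [T, T, T]
r2 m[φ4→X0] = [T, T, T]
r2 m[φ4→X8] = [T, T, T]
r2 m[φ5→X7] = [T, T, F]
r2 m[φ5→X6] = [F, T, T]
r2 m[φ6→X13] = [T, F, F]
r2 m[φ7→X15] = [T, T, T]
r2 m[φ8→X7] = [T, T, T]
r2 m[X15→φ0] = [T, T, T]
r2 m[X15→φ7] = [T, T, T]
r2 m[X2→φ2] = [T, T, T]
r2 m[X2→φ3] = [T, T, T]
r2 m[X0→φ4] = [T, T, T]
r2 m[X7→φ5] = [T, T, T]
r2 m[X7→φ8] = [T, T, F]
r2 m[X13→φ1] = [T, F, F]
r2 m[X13→φ6] = [T, T, T]
r2 m[X6→φ3] = [F, T, T]
r2 m[X6→φ5] = [T, T, T]
r2 m[X8→φ0] = [T, T, T]
r2 m[X8→φ1] = [T, T, T]
r2 m[X8→φ2] = [T, T, T]
r2 m[X8→φ4] = [T, T, T]
r3 m[φ0→X15] = [T, T, T]
r3 m[φ0→X8] = [T, T, T]
r3 m[φ1→X13] = [T, T, T]
r3 m[φ1→X8] = [F, T, T]
r3 m[φ2→X2] = [T, T, T]
r3 m[φ2→X8] = [T, T, T]
r3 m[φ3→X2] = [T, T, T]
r3 m[φ3→X6] = [T, T, T]
r3 m[φ4→X0] = [T, T, T]
r3 m[φ4→X8] = [T, T, T]
r3 m[φ5→X7] = [T, T, F]
r3 m[φ5→X6] = [F, T, T]
r3 m[φ6→X13] = [T, F, F]
r3 m[φ7→X15] = [T, T, T]
r3 m[φ8→X7] = [T, T, T]
r3 m[X15→φ0] = [T, T, T]
r3 m[X15→φ7] = [T, T, T]
r3 m[X2→φ2] = [T, T, T]
r3 m[X2→φ3] = [T, T, T]
r3 m[X0→φ4] = [T, T, T]
r3 m[X7→φ5] = [T, T, T]
r3 m[X7→φ8] = [T, T, F]
r3 m[X13→φ1] = [T, F, F]
r3 m[X13→φ6] = [T, T, T]
r3 m[X6→φ3] = [F, T, T]
r3 m[X6→φ5] = [T, T, T]
r3 m[X8→φ0] = [T, T, T]
r3 m[X8→φ1] = [T, T, T]
r3 m[X8→φ2] = [T, T, T]
r3 m[X8→φ4] = [T, T, T]
r4 m[φ0→X15] = [T, T, T]
r4 m[φ0→X8] = [T, T, T]
r4 m[φ1→X13] = [T, T, T]
r4 m[φ1→X8] = [F, T, T]
r4 m[φ2→X2] = [T, T, T]
r4 m[φ2→X8] = [T, T, T]
r4 m[φ3→X2] = [T, T, T]
r4 m[φ3→X6] = [T, T, T]
r4 m[φ4→X0] = [T, T, T]
r4 m[φ4→X8] = [T, T, T]
r4 m[φ5→X7] = [T, T, F]
r4 m[φ5→X6] = [F, T, T]
r4 m[φ6→X13] = [T, F, F]
r4 m[φ7→X15] = [T, T, T]
r4 m[φ8→X7] = [T, T, T]
r4 m[X15→φ0] = [T, T, T]
r4 m[X15→φ7] = [T, T, T]
r4 m[X2→φ2] = [T, T, T]
r4 m[X2→φ3] = [T, T, T]
r4 m[X0→φ4] = [T, T, T]
r4 m[X7→φ5] = [T, T, T]
r4 m[X7→φ8] = [T, T, F]
r4 m[X13→φ1] = [T, F, F]
r4 m[X13→φ6] = [T, T, T]
r4 m[X6→φ3] = [F, T, T]
r4 m[X6→φ5] = [T, T, T]
r4 m[X8→φ0] = [F, T, T]
r4 m[X8→φ1] = [T, T, T]
r4 m[X8→φ2] = [F, T, T]
r4 m[X8→φ4] = [F, T, T]
r5 m[φ0→X15] = [T, T, T]
r5 m[φ0→X8] = [T, T, T]
r5 m[φ1→X13] = [T, T, T]
r5 m[φ1→X8] = [F, T, T]
r5 m[φ2→X2] = [F, T, T]
r5 m[φ2→X8] = [T, T, T]
r5 m[φ3→X2] = [T, T, T]
r5 m[φ3→X6] = [T, T, T]
r5 m[φ4→X0] = [T, T, F]
r5 m[φ4→X8] = [T, T, T]
r5 m[φ5→X7] = [T, T, F]
r5 m[φ5→X6] = [F, T, T]
r5 m[φ6→X13] = [T, F, F]
r5 m[φ7→X15] = [T, T, T]
r5 m[φ8→X7] = [T, T, T]
r5 m[X15→φ0] = [T, T, T]
r5 m[X15→φ7] = [T, T, T]
r5 m[X2→φ2] = [T, T, T]
r5 m[X2→φ3] = [T, T, T]
r5 m[X0→φ4] = [T, T, T]
r5 m[X7→φ5] = [T, T, T]
r5 m[X7→φ8] = [T, T, F]
r5 m[X13→φ1] = [T, F, F]
r5 m[X13→φ6] = [T, T, T]
r5 m[X6→φ3] = [F, T, T]
r5 m[X6→φ5] = [T, T, T]
r5 m[X8→φ0] = [F, T, T]
r5 m[X8→φ1] = [T, T, T]
r5 m[X8→φ2] = [F, T, T]
r5 m[X8→φ4] = [F, T, T]
r6 m[φ0→X15] = [T, T, T]
r6 m[φ0→X8] = [T, T, T]
r6 m[φ1→X13] = [T, T, T]
r6 m[φ1→X8] = [F, T, T]
r6 m[φ2→X2] = [F, T, T]
r6 m[φ2→X8] = [T, T, T]
r6 m[φ3→X2] = [T, T, T]
r6 m[φ3→X6] = [T, T, T]
r6 m[φ4→X0] = [T, T, F]
r6 m[φ4→X8] = [T, T, T]
r6 m[φ5→X7] = [T, T, F]
r6 m[φ5→X6] = [F, T, T]
r6 m[φ6→X13] = [T, F, F]
r6 m[φ7→X15] = [T, T, T]
r6 m[φ8→X7] = [T, T, T]
r6 m[X15→φ0] = [T, T, T]
r6 m[X15→φ7] = [T, T, T]
r6 m[X2→φ2] = [T, T, T]
r6 m[X2→φ3] = [F, T, T]
r6 m[X0→φ4] = [T, T, T]
r6 m[X7→φ5] = [T, T, T]
r6 m[X7→φ8] = [T, T, F]
r6 m[X13→φ1] = [T, F, F]
r6 m[X13→φ6] = [T, T, T]
r6 m[X6→φ3] = [F, T, T]
r6 m[X6→φ5] = [T, T, T]
r6 m[X8→φ0] = [F, T, T]
r6 m[X8→φ1] = [T, T, T]
r6 m[X8→φ2] = [F, T, T]
r6 m[X8→φ4] = [F, T, T]
r7 m[φ0→X15] = [T, T, T]
r7 m[φ0→X8] = [T, T, T]
r7 m[φ1→X13] = [T, T, T]
r7 m[φ1→X8] = [F, T, T]
r7 m[φ2→X2] = [F, T, T]
r7 m[φ2→X8] = [T, T, T]
r7 m[φ3→X2] = [T, T, T]
r7 m[φ3→X6] = [T, T, T]
r7 m[φ4→X0] = [T, T, F]
r7 m[φ4→X8] = [T, T, T]
r7 m[φ5→X7] = [T, T, F]
r7 m[φ5→X6] = [F, T, T]
r7 m[φ6→X13] = [T, F, F]
r7 m[φ7→X15] = [T, T, T]
r7 m[φ8→X7] = [T, T, T]
r7 m[X15→φ0] = [T, T, T]
r7 m[X15→φ7] = [T, T, T]
r7 m[X2→φ2] = [T, T, T]
r7 m[X2→φ3] = [F, T, T]
r7 m[X0→φ4] = [T, T, T]
r7 m[X7→φ5] = [T, T, T]
r7 m[X7→φ8] = [T, T, F]
r7 m[X13→φ1] = [T, F, F]
r7 m[X13→φ6] = [T, T, T]
r7 m[X6→φ3] = [F, T, T]
r7 m[X6→φ5] = [T, T, T]
r7 m[X8→φ0] = [F, T, T]
r7 m[X8→φ1] = [T, T, T]
r7 m[X8→φ2] = [F, T, T]
r7 m[X8→φ4] = [F, T, T]
fixed point reached at round 7
b[X13] = ⊗ incoming = [T, F, F]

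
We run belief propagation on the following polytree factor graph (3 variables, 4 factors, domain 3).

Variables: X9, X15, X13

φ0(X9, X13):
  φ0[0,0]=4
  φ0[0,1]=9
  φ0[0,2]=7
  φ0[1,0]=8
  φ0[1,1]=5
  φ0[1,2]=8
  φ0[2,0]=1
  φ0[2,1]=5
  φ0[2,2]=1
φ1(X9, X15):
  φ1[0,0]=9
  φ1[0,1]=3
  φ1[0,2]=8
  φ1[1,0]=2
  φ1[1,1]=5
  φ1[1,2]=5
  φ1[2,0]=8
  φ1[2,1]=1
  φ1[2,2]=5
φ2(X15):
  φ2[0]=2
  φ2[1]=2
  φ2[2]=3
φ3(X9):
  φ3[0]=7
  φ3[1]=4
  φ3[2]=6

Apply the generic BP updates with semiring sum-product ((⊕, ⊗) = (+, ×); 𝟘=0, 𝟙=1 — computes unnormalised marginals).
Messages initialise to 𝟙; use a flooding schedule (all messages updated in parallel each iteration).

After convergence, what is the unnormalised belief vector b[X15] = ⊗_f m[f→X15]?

init: all messages = 𝟙 over 3 values
r1 m[φ0→X9] = [20, 21, 7]
r1 m[φ0→X13] = [13, 19, 16]
r1 m[φ1→X9] = [20, 12, 14]
r1 m[φ1→X15] = [19, 9, 18]
r1 m[φ2→X15] = [2, 2, 3]
r1 m[φ3→X9] = [7, 4, 6]
r1 m[X9→φ0] = [1, 1, 1]
r1 m[X9→φ1] = [1, 1, 1]
r1 m[X9→φ3] = [1, 1, 1]
r1 m[X15→φ1] = [1, 1, 1]
r1 m[X15→φ2] = [1, 1, 1]
r1 m[X13→φ0] = [1, 1, 1]
r2 m[φ0→X9] = [20, 21, 7]
r2 m[φ0→X13] = [13, 19, 16]
r2 m[φ1→X9] = [20, 12, 14]
r2 m[φ1→X15] = [19, 9, 18]
r2 m[φ2→X15] = [2, 2, 3]
r2 m[φ3→X9] = [7, 4, 6]
r2 m[X9→φ0] = [140, 48, 84]
r2 m[X9→φ1] = [140, 84, 42]
r2 m[X9→φ3] = [400, 252, 98]
r2 m[X15→φ1] = [2, 2, 3]
r2 m[X15→φ2] = [19, 9, 18]
r2 m[X13→φ0] = [1, 1, 1]
r3 m[φ0→X9] = [20, 21, 7]
r3 m[φ0→X13] = [1028, 1920, 1448]
r3 m[φ1→X9] = [48, 29, 33]
r3 m[φ1→X15] = [1764, 882, 1750]
r3 m[φ2→X15] = [2, 2, 3]
r3 m[φ3→X9] = [7, 4, 6]
r3 m[X9→φ0] = [140, 48, 84]
r3 m[X9→φ1] = [140, 84, 42]
r3 m[X9→φ3] = [400, 252, 98]
r3 m[X15→φ1] = [2, 2, 3]
r3 m[X15→φ2] = [19, 9, 18]
r3 m[X13→φ0] = [1, 1, 1]
r4 m[φ0→X9] = [20, 21, 7]
r4 m[φ0→X13] = [1028, 1920, 1448]
r4 m[φ1→X9] = [48, 29, 33]
r4 m[φ1→X15] = [1764, 882, 1750]
r4 m[φ2→X15] = [2, 2, 3]
r4 m[φ3→X9] = [7, 4, 6]
r4 m[X9→φ0] = [336, 116, 198]
r4 m[X9→φ1] = [140, 84, 42]
r4 m[X9→φ3] = [960, 609, 231]
r4 m[X15→φ1] = [2, 2, 3]
r4 m[X15→φ2] = [1764, 882, 1750]
r4 m[X13→φ0] = [1, 1, 1]
r5 m[φ0→X9] = [20, 21, 7]
r5 m[φ0→X13] = [2470, 4594, 3478]
r5 m[φ1→X9] = [48, 29, 33]
r5 m[φ1→X15] = [1764, 882, 1750]
r5 m[φ2→X15] = [2, 2, 3]
r5 m[φ3→X9] = [7, 4, 6]
r5 m[X9→φ0] = [336, 116, 198]
r5 m[X9→φ1] = [140, 84, 42]
r5 m[X9→φ3] = [960, 609, 231]
r5 m[X15→φ1] = [2, 2, 3]
r5 m[X15→φ2] = [1764, 882, 1750]
r5 m[X13→φ0] = [1, 1, 1]
r6 m[φ0→X9] = [20, 21, 7]
r6 m[φ0→X13] = [2470, 4594, 3478]
r6 m[φ1→X9] = [48, 29, 33]
r6 m[φ1→X15] = [1764, 882, 1750]
r6 m[φ2→X15] = [2, 2, 3]
r6 m[φ3→X9] = [7, 4, 6]
r6 m[X9→φ0] = [336, 116, 198]
r6 m[X9→φ1] = [140, 84, 42]
r6 m[X9→φ3] = [960, 609, 231]
r6 m[X15→φ1] = [2, 2, 3]
r6 m[X15→φ2] = [1764, 882, 1750]
r6 m[X13→φ0] = [1, 1, 1]
fixed point reached at round 6
b[X15] = ⊗ incoming = [3528, 1764, 5250]

b[X15] = [3528, 1764, 5250]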